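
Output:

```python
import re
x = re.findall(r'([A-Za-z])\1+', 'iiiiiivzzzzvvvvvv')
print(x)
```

['i', 'z', 'v']

After group 1 captures some text, `\1` only succeeds where that same text appears again.
`findall` collects group 1 from each match (3 total).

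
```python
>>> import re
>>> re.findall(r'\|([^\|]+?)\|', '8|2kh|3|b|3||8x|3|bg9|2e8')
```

Because there's exactly one group, `findall` drops the full match and keeps group 1 from each hit.

['2kh', 'b', '8x', 'bg9']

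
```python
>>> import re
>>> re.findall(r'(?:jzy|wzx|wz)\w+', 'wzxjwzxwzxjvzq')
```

['wzxjwzxwzxjvzq']

With no groups in the pattern, `findall` gives back each whole match — 1 here.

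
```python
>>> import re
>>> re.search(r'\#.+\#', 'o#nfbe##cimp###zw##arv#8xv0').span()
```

(1, 23)

`re.search` scans for the first position where the pattern succeeds.
The match spans [1:23] → '#nfbe##cimp###zw##arv#'.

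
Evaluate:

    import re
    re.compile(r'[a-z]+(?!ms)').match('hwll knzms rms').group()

'hwll'

With `match`, the pattern is implicitly anchored at the beginning.
The match spans [0:4] → 'hwll'.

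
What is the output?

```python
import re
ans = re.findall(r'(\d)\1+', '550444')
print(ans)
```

['5', '4']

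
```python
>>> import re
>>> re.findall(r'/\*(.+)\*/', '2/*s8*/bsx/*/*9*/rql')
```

['s8*/bsx/*/*9']

Walking the string: at [1:17] match '/*s8*/bsx/*/*9*/', group 1 = 's8*/bsx/*/*9'.
Because there's exactly one group, `findall` drops the full match and keeps group 1 from the one hit.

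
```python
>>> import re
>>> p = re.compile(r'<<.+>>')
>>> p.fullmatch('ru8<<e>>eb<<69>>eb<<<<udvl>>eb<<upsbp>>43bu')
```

`re.fullmatch` requires the pattern to consume the entire string.
Here the pattern can't cover the whole string, so the call returns None.

None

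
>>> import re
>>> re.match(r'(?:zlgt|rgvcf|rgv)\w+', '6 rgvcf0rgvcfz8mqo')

None

`re.match` won't scan ahead — the pattern has to work from the very first character.
Here the pattern fails at index 0, so the call returns None.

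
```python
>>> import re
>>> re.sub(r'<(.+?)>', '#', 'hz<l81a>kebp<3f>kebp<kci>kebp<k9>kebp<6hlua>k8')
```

'hz#kebp#kebp#kebp#kebp#k8'

Each match is replaced by '#'.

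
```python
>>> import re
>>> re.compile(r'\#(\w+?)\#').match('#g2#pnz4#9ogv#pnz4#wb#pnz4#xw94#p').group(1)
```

'g2'

`match` is anchored at position 0; if the pattern doesn't fit there, it returns None.
The match spans [0:4] → '#g2#'.
Captured: group 1 = 'g2'.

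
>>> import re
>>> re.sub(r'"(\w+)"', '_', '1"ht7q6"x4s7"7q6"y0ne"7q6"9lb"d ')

'1_x4s7_y0ne_9lb"d '

Each match is replaced by '_'.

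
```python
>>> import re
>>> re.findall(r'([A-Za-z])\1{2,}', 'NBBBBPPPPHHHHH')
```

['B', 'P', 'H']

`\1` has to match the exact text group 1 already captured.
One capturing group, so `findall` returns just the captured substring from each match — 3 in all.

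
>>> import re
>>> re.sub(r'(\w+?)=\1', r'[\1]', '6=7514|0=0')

'6=7514|[0]'

The backreference `\1` re-matches whatever the first group consumed, character for character.
Matches: at [7:10] → '0=0'.
Each match is replaced using the text its own group 1 captured.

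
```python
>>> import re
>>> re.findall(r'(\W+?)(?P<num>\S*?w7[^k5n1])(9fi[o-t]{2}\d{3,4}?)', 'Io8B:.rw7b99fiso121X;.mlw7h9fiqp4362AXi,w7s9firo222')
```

[(':', '.rw7b99fiso121X;.mlw7h', '9fiqp436'), (',', 'w7s', '9firo222')]

The pattern matches one or more of a non-word character (lazy) (captured); then zero or more of a non-whitespace character (lazy), then the literal 'w7', then any character except [k5n1] (captured as 'num'); then the literal '9fi', then exactly 2 of a character in [o-t], then 3 to 4 of a digit (lazy) (captured).
Matches: at [4:35] match ':.rw7b99fiso121X;.mlw7h9fiqp436', groups = (':', '.rw7b99fiso121X;.mlw7h', '9fiqp436'); at [39:51] match ',w7s9firo222', groups = (',', 'w7s', '9firo222').
3 groups means each result is a tuple of 3 captured strings — 2 here.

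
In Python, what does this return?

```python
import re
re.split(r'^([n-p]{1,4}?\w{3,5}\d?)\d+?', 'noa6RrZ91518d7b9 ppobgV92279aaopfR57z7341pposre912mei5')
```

The pattern matches anchored at the start of the string; then 1 to 4 of a character in [n-p] (lazy), then 3 to 5 of a word character, then optionally a digit (captured); then one or more of a digit (lazy).
A `+?`/`*?`/`{m,n}?` starts at its minimum and grows only as far as needed for what follows to match.
Matches to split on: at [0:9] → 'noa6RrZ91'.
The group in the pattern means `split` returns the separators' captures alongside the pieces.

['', 'noa6RrZ9', '518d7b9 ppobgV92279aaopfR57z7341pposre912mei5']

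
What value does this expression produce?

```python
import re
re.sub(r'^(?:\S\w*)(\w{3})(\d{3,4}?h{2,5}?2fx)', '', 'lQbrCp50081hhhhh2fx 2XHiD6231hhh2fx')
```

This matches anchored at the start of the string; then a non-whitespace character, then zero or more of a word character (non-capturing group); then exactly 3 of a word character (captured); then 3 to 4 of a digit (lazy), then 2 to 5 of a literal 'h' (lazy), then the literal '2fx' (captured).
Matches: at [0:19] → 'lQbrCp50081hhhhh2fx'.
`sub` substitutes '' at each match site.

' 2XHiD6231hhh2fx'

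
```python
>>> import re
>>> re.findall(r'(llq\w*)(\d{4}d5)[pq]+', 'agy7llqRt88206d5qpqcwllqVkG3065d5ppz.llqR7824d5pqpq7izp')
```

[('llqRt88206d5qpqcwllqVkG', '3065d5'), ('llqR', '7824d5')]

2 groups means each result is a tuple of 2 captured strings — 2 here.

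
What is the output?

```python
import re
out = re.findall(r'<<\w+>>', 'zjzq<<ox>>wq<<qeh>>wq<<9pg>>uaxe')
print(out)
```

No capturing groups, so `findall` returns the 3 full match strings.

['<<ox>>', '<<qeh>>', '<<9pg>>']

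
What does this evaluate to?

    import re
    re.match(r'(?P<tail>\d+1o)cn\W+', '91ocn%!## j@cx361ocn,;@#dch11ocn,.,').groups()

('91o',)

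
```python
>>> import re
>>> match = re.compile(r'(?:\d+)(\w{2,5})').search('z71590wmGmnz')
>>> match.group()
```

'71590wmGmn'

This matches one or more of a digit (non-capturing group); then 2 to 5 of a word character (captured).
The match spans [1:11] → '71590wmGmn'.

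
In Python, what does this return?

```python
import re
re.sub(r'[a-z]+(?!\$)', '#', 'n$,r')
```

'n$,#'

A negative assertion filters positions out without eating any characters.
`sub` substitutes '#' at each match site.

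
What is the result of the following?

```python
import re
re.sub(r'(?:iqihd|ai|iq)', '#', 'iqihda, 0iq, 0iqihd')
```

'#a, 0#, 0#'

`|` is ordered: at each position the engine commits to the first alternative that works.
Matches: at [0:5] → 'iqihd'; at [9:11] → 'iq'; at [14:19] → 'iqihd'.
Each match is replaced by '#'.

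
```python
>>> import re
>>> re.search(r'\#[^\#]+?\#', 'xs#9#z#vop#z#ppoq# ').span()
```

`search` walks the string left to right and returns the first match it finds.
The match spans [2:5] → '#9#'.

(2, 5)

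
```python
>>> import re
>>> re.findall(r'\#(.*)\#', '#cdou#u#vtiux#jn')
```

['cdou#u#vtiux']

One capturing group, so `findall` returns just the captured substring from the one match — 1 in all.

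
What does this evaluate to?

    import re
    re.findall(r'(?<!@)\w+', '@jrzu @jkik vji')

Because the assertion is negative and zero-width, positions next to the forbidden text are skipped.
Scanning left to right: at [2:5] → 'rzu'; at [8:11] → 'kik'; at [12:15] → 'vji'.
No capturing groups, so `findall` returns the 3 full match strings.

['rzu', 'kik', 'vji']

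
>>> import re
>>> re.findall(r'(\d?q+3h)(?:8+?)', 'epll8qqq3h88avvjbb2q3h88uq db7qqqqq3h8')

Pattern: optionally a digit, then one or more of the literal 'q', then the literal '3h' (captured); then one or more of a literal '8' (lazy) (non-capturing group).
Scanning left to right: at [4:11] match '8qqq3h8', group 1 = '8qqq3h'; at [18:23] match '2q3h8', group 1 = '2q3h'; at [29:38] match '7qqqqq3h8', group 1 = '7qqqqq3h'.
`findall` collects group 1 from each match (3 total).

['8qqq3h', '2q3h', '7qqqqq3h']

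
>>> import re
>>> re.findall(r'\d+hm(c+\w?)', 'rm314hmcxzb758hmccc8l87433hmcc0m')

Pattern: one or more of a digit, then the literal 'hm'; then one or more of a literal 'c', then optionally a word character (captured).
Scanning left to right: at [2:9] match '314hmcx', group 1 = 'cx'; at [11:20] match '758hmccc8', group 1 = 'ccc8'; at [21:31] match '87433hmcc0', group 1 = 'cc0'.
With a single group, `findall` returns only what that group captured — 3 items.

['cx', 'ccc8', 'cc0']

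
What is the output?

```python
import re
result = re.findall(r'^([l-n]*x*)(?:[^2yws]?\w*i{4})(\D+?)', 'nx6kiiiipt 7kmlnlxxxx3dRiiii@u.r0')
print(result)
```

The `?` after the quantifier makes it lazy — it takes as little as possible before letting the rest of the pattern try.
2 groups means the one result is a tuple of 2 captured strings — 1 here.

[('nx', 'p')]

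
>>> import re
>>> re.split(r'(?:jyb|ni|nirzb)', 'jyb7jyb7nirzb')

['', '7', '7', 'rzb']

`|` is ordered: at each position the engine commits to the first alternative that works.
Matches to split on: at [0:3] → 'jyb'; at [4:7] → 'jyb'; at [8:10] → 'ni'.
Each match becomes a cut point; 4 segments remain.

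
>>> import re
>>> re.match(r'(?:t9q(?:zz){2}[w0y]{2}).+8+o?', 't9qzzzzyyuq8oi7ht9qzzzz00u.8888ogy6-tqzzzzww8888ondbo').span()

This matches the literal 't9q', then the literal 'zz' repeated 2 times, then exactly 2 of one of [w0y] (non-capturing group); then one or more of any character, then one or more of a literal '8', then optionally the literal 'o'.
`re.match` won't scan ahead — the pattern has to work from the very first character.
The match spans [0:49] → 't9qzzzzyyuq8oi7ht9qzzzz00u.8888ogy6-tqzzzzww8888o'.

(0, 49)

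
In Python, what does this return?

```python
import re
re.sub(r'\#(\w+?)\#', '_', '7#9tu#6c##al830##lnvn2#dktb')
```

'7_6c#__dktb'

Matches: at [1:6] → '#9tu#'; at [9:16] → '#al830#'; at [16:23] → '#lnvn2#'.
Each match is replaced by '_'.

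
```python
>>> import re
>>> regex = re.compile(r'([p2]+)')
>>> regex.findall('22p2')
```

This matches one or more of one of [p2] (captured).
Matches: at [0:4] match '22p2', group 1 = '22p2'.
With a single group, `findall` returns only what that group captured — 1 item.

['22p2']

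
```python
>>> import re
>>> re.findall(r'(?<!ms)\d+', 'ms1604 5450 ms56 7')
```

The negative lookahead/lookbehind blocks any match where the forbidden context is present.
Matches: at [3:6] → '604'; at [7:11] → '5450'; at [15:16] → '6'; at [17:18] → '7'.
No capturing groups, so `findall` returns the 4 full match strings.

['604', '5450', '6', '7']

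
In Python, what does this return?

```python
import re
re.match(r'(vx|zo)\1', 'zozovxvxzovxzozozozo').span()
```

`\1` has to match the exact text group 1 already captured.
`re.match` won't scan ahead — the pattern has to work from the very first character.
The match spans [0:4] → 'zozo'.
Captured: group 1 = 'zo'.

(0, 4)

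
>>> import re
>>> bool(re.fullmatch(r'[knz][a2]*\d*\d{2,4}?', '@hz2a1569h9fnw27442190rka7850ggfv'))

`re.fullmatch` requires the pattern to consume the entire string.
Here there's no way to consume every character, so the call returns None, and `bool(None)` is False.

False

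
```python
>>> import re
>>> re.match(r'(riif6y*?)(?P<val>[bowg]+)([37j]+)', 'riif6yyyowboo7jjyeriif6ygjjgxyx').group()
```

`match` is anchored at position 0; if the pattern doesn't fit there, it returns None.
The match spans [0:16] → 'riif6yyyowboo7jj'.

'riif6yyyowboo7jj'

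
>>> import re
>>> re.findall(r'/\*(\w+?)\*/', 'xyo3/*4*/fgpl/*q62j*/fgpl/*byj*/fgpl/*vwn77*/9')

Scanning left to right: at [4:9] match '/*4*/', group 1 = '4'; at [13:21] match '/*q62j*/', group 1 = 'q62j'; at [25:32] match '/*byj*/', group 1 = 'byj'; at [36:45] match '/*vwn77*/', group 1 = 'vwn77'.
`findall` collects group 1 from each match (4 total).

['4', 'q62j', 'byj', 'vwn77']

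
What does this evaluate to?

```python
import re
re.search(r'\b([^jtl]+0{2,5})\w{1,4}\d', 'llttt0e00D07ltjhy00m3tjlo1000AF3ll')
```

None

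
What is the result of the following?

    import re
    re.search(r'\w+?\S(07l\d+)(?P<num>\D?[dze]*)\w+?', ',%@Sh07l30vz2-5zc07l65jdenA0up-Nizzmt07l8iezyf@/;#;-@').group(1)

'07l30'

The match spans [3:13] → 'Sh07l30vz2'.
Captured: group 1 = '07l30', group 2 = 'vz'.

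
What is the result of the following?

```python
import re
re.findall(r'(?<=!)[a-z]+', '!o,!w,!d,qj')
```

['o', 'w', 'd']

The lookaround is zero-width — it requires the adjacent text to match without consuming it, so the asserted text isn't part of the match.
No capturing groups, so `findall` returns the 3 full match strings.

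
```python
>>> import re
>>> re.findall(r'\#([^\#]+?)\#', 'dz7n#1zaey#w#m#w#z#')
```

With a single group, `findall` returns only what that group captured — 3 items.

['1zaey', 'm', 'z']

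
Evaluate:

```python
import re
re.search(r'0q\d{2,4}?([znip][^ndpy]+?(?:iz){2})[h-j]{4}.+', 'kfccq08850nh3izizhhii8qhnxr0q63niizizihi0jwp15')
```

Here nothing in the string fits, so the call returns None.

None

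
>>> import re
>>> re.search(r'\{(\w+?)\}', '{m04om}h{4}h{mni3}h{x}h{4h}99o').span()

(0, 7)

The match spans [0:7] → '{m04om}'.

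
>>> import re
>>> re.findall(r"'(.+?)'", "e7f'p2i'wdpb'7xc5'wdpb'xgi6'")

Scanning left to right: at [3:8] match "'p2i'", group 1 = 'p2i'; at [12:18] match "'7xc5'", group 1 = '7xc5'; at [22:28] match "'xgi6'", group 1 = 'xgi6'.
`findall` collects group 1 from each match (3 total).

['p2i', '7xc5', 'xgi6']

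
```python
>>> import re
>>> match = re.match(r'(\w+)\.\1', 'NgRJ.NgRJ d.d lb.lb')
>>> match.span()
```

(0, 9)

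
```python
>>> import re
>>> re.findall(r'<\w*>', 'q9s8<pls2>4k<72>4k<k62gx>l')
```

['<pls2>', '<72>', '<k62gx>']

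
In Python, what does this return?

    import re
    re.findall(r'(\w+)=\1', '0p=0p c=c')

['0p', 'c']

A backreference is literal: `\1` must see the identical characters the first group matched.
Walking the string: at [0:5] match '0p=0p', group 1 = '0p'; at [6:9] match 'c=c', group 1 = 'c'.
Because there's exactly one group, `findall` drops the full match and keeps group 1 from each hit.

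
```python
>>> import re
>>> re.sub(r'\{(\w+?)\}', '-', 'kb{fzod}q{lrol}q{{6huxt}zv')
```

`sub` substitutes '-' at each match site.

'kb-q-q{-zv'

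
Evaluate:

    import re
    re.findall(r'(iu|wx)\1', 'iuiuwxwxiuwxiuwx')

`\1` is not a pattern — it's the concrete string captured by group 1, re-applied verbatim.
Because there's exactly one group, `findall` drops the full match and keeps group 1 from each hit.

['iu', 'wx']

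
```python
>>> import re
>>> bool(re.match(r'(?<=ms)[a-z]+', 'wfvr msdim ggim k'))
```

With `match`, the pattern is implicitly anchored at the beginning.
Here the string doesn't start with a match, so the call returns None, and `bool(None)` is False.

False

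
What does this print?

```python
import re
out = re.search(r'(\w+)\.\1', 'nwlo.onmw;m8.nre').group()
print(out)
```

o.o

After group 1 captures some text, `\1` only succeeds where that same text appears again.
`search` walks the string left to right and returns the first match it finds.
The match spans [3:6] → 'o.o'.
Captured: group 1 = 'o'.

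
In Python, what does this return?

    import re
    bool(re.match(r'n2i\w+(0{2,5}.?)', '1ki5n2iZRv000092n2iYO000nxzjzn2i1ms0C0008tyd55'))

False

Pattern: the literal 'n2i', then one or more of a word character; then 2 to 5 of a literal '0', then optionally any character (captured).
`re.match` won't scan ahead — the pattern has to work from the very first character.
Here the string doesn't start with a match, so the call returns None, and `bool(None)` is False.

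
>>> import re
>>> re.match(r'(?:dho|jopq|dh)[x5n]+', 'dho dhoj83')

With `match`, the pattern is implicitly anchored at the beginning.
Here the string doesn't start with a match, so the call returns None.

None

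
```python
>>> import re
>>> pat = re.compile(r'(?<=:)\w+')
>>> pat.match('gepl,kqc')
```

`match` is anchored at position 0; if the pattern doesn't fit there, it returns None.
Here position 0 doesn't satisfy it, so the call returns None.

None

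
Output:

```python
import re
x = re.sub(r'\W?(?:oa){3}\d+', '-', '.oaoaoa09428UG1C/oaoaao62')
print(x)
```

Every occurrence is swapped for '-'.

-UG1C/oaoaao62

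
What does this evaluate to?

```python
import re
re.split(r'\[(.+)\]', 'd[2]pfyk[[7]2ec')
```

['d', '2]pfyk[[7', '2ec']

Matches to split on: at [1:12] → '[2]pfyk[[7]'.
`re.split` interleaves the captured-group text with the surrounding fragments.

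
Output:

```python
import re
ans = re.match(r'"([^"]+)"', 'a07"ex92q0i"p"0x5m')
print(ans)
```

`re.match` won't scan ahead — the pattern has to work from the very first character.
Here the string doesn't start with a match, so the call returns None.

None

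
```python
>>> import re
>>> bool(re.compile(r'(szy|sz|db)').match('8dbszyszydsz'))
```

False

With `match`, the pattern is implicitly anchored at the beginning.
Here position 0 doesn't satisfy it, so the call returns None, and `bool(None)` is False.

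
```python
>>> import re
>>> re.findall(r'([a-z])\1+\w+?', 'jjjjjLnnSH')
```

['j', 'n']

After group 1 captures some text, `\1` only succeeds where that same text appears again.
Because there's exactly one group, `findall` drops the full match and keeps group 1 from each hit.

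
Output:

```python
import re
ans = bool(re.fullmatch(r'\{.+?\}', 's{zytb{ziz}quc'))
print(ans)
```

False

`re.fullmatch` requires the pattern to consume the entire string.
Here the string isn't matched end-to-end, so the call returns None, and `bool(None)` is False.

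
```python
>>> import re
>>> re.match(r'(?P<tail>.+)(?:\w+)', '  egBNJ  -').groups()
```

('  egBN',)

Pattern: one or more of any character (captured as 'tail'); then one or more of a word character (non-capturing group).
`re.match` won't scan ahead — the pattern has to work from the very first character.
The match spans [0:7] → '  egBNJ'.
Captured: group 1 = '  egBN'.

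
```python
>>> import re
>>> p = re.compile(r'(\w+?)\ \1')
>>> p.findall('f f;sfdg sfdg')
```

['f', 'sfdg']

A backreference is literal: `\1` must see the identical characters the first group matched.
Because there's exactly one group, `findall` drops the full match and keeps group 1 from each hit.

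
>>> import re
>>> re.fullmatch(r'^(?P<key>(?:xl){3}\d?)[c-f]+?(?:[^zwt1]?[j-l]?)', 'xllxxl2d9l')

None

For `fullmatch`, every character of the input must be accounted for by the pattern.
Here the pattern can't cover the whole string, so the call returns None.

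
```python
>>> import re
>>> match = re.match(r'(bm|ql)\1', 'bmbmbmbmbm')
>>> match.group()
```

'bmbm'

`re.match` won't scan ahead — the pattern has to work from the very first character.
The match spans [0:4] → 'bmbm'.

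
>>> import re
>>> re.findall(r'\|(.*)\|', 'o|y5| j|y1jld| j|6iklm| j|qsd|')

['y5| j|y1jld| j|6iklm| j|qsd']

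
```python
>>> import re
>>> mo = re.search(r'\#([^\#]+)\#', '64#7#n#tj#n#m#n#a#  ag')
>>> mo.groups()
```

('7',)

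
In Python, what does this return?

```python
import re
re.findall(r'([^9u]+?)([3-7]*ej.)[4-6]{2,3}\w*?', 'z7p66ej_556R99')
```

[('z7p', '66ej_')]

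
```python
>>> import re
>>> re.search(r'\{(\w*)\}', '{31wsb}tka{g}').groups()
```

('31wsb',)

`re.search` tries every starting position until one works.
The match spans [0:7] → '{31wsb}'.
Captured: group 1 = '31wsb'.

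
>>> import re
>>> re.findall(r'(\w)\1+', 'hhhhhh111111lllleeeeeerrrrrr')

A backreference is literal: `\1` must see the identical characters the first group matched.
`findall` collects group 1 from each match (5 total).

['h', '1', 'l', 'e', 'r']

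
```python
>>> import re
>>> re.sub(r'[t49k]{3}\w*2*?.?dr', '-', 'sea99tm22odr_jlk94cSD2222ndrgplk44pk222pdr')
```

`sub` substitutes '-' at each match site.

'sea-'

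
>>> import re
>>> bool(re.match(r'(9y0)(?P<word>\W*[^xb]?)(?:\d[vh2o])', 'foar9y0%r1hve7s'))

Pattern: a literal '9', then the literal 'y0' (captured); then zero or more of a non-word character, then optionally any character except [xb] (captured as 'word'); then a digit, then one of [vh2o] (non-capturing group).
`re.match` only tries the pattern at the start of the string.
Here the pattern fails at index 0, so the call returns None, and `bool(None)` is False.

False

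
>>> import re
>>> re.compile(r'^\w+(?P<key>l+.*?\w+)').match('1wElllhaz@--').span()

(0, 9)

This matches anchored at the start of the string; then one or more of a word character; then one or more of the literal 'l', then zero or more of any character (lazy), then one or more of a word character (captured as 'key').
With `match`, the pattern is implicitly anchored at the beginning.
The match spans [0:9] → '1wElllhaz'.
Captured: group 1 = 'lhaz'.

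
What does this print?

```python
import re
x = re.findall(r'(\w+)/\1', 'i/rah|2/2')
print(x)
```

After group 1 captures some text, `\1` only succeeds where that same text appears again.
Scanning left to right: at [6:9] match '2/2', group 1 = '2'.
With a single group, `findall` returns only what that group captured — 1 item.

['2']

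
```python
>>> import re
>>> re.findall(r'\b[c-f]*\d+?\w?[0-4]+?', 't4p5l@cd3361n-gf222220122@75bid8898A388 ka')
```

This matches a word boundary (`\b`, zero-width); then zero or more of a character in [c-f], then one or more of a digit (lazy); then optionally a word character, then one or more of a character in [0-4] (lazy).
With the lazy modifier that quantifier settles for the fewest repetitions that let the rest of the pattern succeed (the atoms after it are unaffected and can still be greedy).
Scanning left to right: at [6:10] → 'cd33'.
`findall` yields the raw match text (1 of them) because the pattern has no groups.

['cd33']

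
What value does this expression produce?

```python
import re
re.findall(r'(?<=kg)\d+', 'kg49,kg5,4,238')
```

Because the assertion is zero-width, the text it checks is not consumed and won't appear in the result.
Since nothing is captured, `findall` lists the 2 matched substrings directly.

['49', '5']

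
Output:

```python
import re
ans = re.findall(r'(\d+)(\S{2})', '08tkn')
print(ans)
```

[('08', 'tk')]

The pattern matches one or more of a digit (captured); then exactly 2 of a non-whitespace character (captured).
Scanning left to right: at [0:4] match '08tk', groups = ('08', 'tk').
With 2 capturing groups, `findall` returns a 2-tuple per match.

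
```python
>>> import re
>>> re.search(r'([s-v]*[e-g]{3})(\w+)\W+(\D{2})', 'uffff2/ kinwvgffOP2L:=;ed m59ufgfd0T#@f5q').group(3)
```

'ki'

Pattern: zero or more of a character in [s-v], then exactly 3 of a character in [e-g] (captured); then one or more of a word character (captured); then one or more of a non-word character; then exactly 2 of a non-digit (captured).
`search` walks the string left to right and returns the first match it finds.
The match spans [0:10] → 'uffff2/ ki'.
Captured: group 1 = 'ufff', group 2 = 'f2', group 3 = 'ki'.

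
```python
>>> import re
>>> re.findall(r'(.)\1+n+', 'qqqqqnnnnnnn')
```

A backreference is literal: `\1` must see the identical characters the first group matched.
With a single group, `findall` returns only what that group captured — 1 item.

['q']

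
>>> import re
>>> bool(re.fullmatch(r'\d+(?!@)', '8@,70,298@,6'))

False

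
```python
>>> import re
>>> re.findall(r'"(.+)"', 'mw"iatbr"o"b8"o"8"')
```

Walking the string: at [2:18] match '"iatbr"o"b8"o"8"', group 1 = 'iatbr"o"b8"o"8'.
Because there's exactly one group, `findall` drops the full match and keeps group 1 from the one hit.

['iatbr"o"b8"o"8']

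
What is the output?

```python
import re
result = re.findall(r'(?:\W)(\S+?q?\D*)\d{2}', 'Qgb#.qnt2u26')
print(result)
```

The pattern matches a non-word character (non-capturing group); then one or more of a non-whitespace character (lazy), then optionally a literal 'q', then zero or more of a non-digit (captured); then exactly 2 of a digit.
Scanning left to right: at [3:12] match '#.qnt2u26', group 1 = '.qnt2u'.
With a single group, `findall` returns only what that group captured — 1 item.

['.qnt2u']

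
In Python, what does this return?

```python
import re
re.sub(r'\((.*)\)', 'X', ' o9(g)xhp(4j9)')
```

Matches: at [3:14] → '(g)xhp(4j9)'.
Each match is replaced by 'X'.

' o9X'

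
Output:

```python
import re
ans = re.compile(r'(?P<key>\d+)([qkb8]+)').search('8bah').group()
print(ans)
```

8b

This matches one or more of a digit (captured as 'key'); then one or more of one of [qkb8] (captured).
`re.search` scans for the first position where the pattern succeeds.
The match spans [0:2] → '8b'.
Captured: group 1 = '8', group 2 = 'b'.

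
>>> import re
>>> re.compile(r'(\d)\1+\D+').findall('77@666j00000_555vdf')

`\1` is not a pattern — it's the concrete string captured by group 1, re-applied verbatim.
Scanning left to right: at [0:3] match '77@', group 1 = '7'; at [3:7] match '666j', group 1 = '6'; at [7:13] match '00000_', group 1 = '0'; at [13:19] match '555vdf', group 1 = '5'.
With a single group, `findall` returns only what that group captured — 4 items.

['7', '6', '0', '5']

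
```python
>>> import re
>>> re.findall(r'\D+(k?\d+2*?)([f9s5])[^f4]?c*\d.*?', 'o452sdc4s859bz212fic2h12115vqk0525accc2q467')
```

[('452', 's'), ('8', '5'), ('212', 'f'), ('052', '5')]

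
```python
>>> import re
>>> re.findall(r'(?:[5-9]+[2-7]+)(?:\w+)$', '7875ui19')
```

['7875ui19']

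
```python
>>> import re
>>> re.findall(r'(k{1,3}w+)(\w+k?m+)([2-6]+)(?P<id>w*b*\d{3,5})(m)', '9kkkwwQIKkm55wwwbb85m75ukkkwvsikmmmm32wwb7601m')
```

[('kkkww', 'QIKkm55wwwbb85m75ukkkwvsikmmmm', '32', 'wwb7601', 'm')]

`findall` packs the 5 group values into a tuple for every match.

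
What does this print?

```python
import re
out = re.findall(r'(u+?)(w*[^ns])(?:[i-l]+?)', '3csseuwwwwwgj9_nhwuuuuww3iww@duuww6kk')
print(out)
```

[('u', 'wwwwwg'), ('uuuu', 'ww3'), ('uu', 'ww6')]

`findall` packs the 2 group values into a tuple for every match.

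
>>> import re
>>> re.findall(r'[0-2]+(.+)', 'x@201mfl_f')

['mfl_f']

This matches one or more of a character in [0-2]; then one or more of any character (captured).
One capturing group, so `findall` returns just the captured substring from the one match — 1 in all.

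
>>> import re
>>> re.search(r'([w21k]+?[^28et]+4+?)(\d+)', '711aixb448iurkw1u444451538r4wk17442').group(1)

'11aixb44'

This matches one or more of one of [w21k] (lazy), then one or more of any character except [28et], then one or more of a literal '4' (lazy) (captured); then one or more of a digit (captured).
Unlike `match`, `search` isn't anchored — it looks for the pattern anywhere in the string.
The match spans [1:10] → '11aixb448'.
Captured: group 1 = '11aixb44', group 2 = '8'.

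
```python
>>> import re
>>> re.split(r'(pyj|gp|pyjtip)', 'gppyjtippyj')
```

['', 'gp', '', 'pyj', 'tip', 'pyj', '']

Alternation isn't longest-match — the leftmost alternative that fits at this position is chosen.
With a capturing group present, the delimiter's captured portion is kept in the result list.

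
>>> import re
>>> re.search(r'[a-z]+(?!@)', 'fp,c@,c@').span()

(0, 2)

The negative lookaround is zero-width — it rules out positions where the adjacent text would match, without consuming anything.
Unlike `match`, `search` isn't anchored — it looks for the pattern anywhere in the string.
The match spans [0:2] → 'fp'.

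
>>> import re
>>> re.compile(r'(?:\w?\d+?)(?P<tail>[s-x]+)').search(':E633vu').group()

'E633vu'

The pattern matches optionally a word character, then one or more of a digit (lazy) (non-capturing group); then one or more of a character in [s-x] (captured as 'tail').
`search` walks the string left to right and returns the first match it finds.
The match spans [1:7] → 'E633vu'.
Captured: group 1 = 'vu'.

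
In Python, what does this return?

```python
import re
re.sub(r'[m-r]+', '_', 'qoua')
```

This matches one or more of a character in [m-r].
Each match is replaced by '_'.

'_ua'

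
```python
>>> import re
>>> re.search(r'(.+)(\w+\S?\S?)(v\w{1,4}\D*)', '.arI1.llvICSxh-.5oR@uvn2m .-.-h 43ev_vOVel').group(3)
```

'vOVel'

The pattern matches one or more of any character (captured); then one or more of a word character, then optionally a non-whitespace character, then optionally a non-whitespace character (captured); then the literal 'v', then 1 to 4 of a word character, then zero or more of a non-digit (captured).
Unlike `match`, `search` isn't anchored — it looks for the pattern anywhere in the string.
The match spans [0:42] → '.arI1.llvICSxh-.5oR@uvn2m .-.-h 43ev_vOVel'.
Captured: group 1 = '.arI1.llvICSxh-.5oR@uvn2m .-.-h 43ev', group 2 = '_', group 3 = 'vOVel'.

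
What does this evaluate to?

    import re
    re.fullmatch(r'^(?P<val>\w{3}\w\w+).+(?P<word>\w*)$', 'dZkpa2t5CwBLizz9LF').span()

`fullmatch` succeeds only if the pattern covers the string from start to end.
The match spans [0:18] → 'dZkpa2t5CwBLizz9LF'.

(0, 18)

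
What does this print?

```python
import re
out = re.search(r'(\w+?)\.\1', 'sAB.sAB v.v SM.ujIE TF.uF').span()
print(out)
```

(0, 7)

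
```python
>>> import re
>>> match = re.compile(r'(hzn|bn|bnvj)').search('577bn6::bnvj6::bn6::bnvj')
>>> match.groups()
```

('bn',)

Unlike `match`, `search` isn't anchored — it looks for the pattern anywhere in the string.
The match spans [3:5] → 'bn'.
Captured: group 1 = 'bn'.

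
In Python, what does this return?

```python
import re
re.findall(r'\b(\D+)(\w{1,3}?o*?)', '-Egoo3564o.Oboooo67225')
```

Pattern: a word boundary (`\b`, zero-width); then one or more of a non-digit (captured); then 1 to 3 of a word character (lazy), then zero or more of the literal 'o' (lazy) (captured).
A non-greedy quantifier consumes as few characters as it can — just enough that the remainder of the pattern still matches from where it stops; whatever follows it matches normally.
Walking the string: at [1:6] match 'Egoo3', groups = ('Egoo', '3'); at [10:18] match '.Oboooo6', groups = ('.Oboooo', '6').
With 2 capturing groups, `findall` returns a 2-tuple per match.

[('Egoo', '3'), ('.Oboooo', '6')]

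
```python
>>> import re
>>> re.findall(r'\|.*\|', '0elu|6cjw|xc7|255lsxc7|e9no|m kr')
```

Matches: at [4:28] → '|6cjw|xc7|255lsxc7|e9no|'.
`findall` yields the raw match text (1 of them) because the pattern has no groups.

['|6cjw|xc7|255lsxc7|e9no|']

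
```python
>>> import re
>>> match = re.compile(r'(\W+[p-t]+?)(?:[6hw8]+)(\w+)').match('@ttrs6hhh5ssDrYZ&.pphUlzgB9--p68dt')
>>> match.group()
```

`match` is anchored at position 0; if the pattern doesn't fit there, it returns None.
The match spans [0:16] → '@ttrs6hhh5ssDrYZ'.

'@ttrs6hhh5ssDrYZ'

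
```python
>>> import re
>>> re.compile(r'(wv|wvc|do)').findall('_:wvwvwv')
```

['wv', 'wv', 'wv']

With a single group, `findall` returns only what that group captured — 3 items.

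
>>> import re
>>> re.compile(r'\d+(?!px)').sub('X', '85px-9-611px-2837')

'X5px-X-X1px-X'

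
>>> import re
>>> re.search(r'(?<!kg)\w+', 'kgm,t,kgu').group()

'kgm'

The negative lookahead/lookbehind blocks any match where the forbidden context is present.
`search` walks the string left to right and returns the first match it finds.
The match spans [0:3] → 'kgm'.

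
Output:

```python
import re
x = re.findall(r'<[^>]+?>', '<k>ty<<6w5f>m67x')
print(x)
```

['<k>', '<<6w5f>']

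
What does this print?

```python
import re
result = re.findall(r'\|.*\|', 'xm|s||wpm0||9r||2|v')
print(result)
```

['|s||wpm0||9r||2|']

`findall` yields the raw match text (1 of them) because the pattern has no groups.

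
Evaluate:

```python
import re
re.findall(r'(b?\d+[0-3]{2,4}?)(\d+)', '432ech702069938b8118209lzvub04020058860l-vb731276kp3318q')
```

This matches optionally the literal 'b', then one or more of a digit, then 2 to 4 of a character in [0-3] (lazy) (captured); then one or more of a digit (captured).
Matches: at [6:15] match '702069938', groups = ('7020', '69938'); at [15:23] match 'b8118209', groups = ('b811820', '9'); at [27:39] match 'b04020058860', groups = ('b040200', '58860'); at [42:49] match 'b731276', groups = ('b7312', '76'); at [51:55] match '3318', groups = ('331', '8').
Multiple groups make `findall` return tuples — one 2-tuple for each match.

[('7020', '69938'), ('b811820', '9'), ('b040200', '58860'), ('b7312', '76'), ('331', '8')]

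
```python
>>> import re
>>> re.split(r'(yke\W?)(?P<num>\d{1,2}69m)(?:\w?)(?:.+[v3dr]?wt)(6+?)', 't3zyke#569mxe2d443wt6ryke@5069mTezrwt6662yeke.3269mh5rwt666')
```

The pattern matches the literal 'yke', then optionally a non-word character (captured); then 1 to 2 of a digit, then the literal '69m' (captured as 'num'); then optionally a word character (non-capturing group); then one or more of any character, then optionally one of [v3dr], then the literal 'wt' (non-capturing group); then one or more of a literal '6' (lazy) (captured).
Matches to split on: at [3:57] → 'yke#569mxe2d443wt6ryke@5069mTezrwt6662yeke.3269mh5rwt6'.
The group in the pattern means `split` returns the separators' captures alongside the pieces.

['t3z', 'yke#', '569m', '6', '66']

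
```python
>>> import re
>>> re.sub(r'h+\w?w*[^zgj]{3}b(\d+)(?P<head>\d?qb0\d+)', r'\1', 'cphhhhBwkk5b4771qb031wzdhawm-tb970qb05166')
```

'cp4771wzd970'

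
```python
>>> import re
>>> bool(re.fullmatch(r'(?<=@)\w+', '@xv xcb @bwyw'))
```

False

The positive lookaround only admits positions where the adjacent text matches; those characters stay outside the span.
`re.fullmatch` requires the pattern to consume the entire string.
Here the string isn't matched end-to-end, so the call returns None, and `bool(None)` is False.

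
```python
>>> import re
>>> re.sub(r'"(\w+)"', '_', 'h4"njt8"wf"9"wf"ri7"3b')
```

Matches: at [2:8] → '"njt8"'; at [10:13] → '"9"'; at [15:20] → '"ri7"'.
`sub` substitutes '_' at each match site.

'h4_wf_wf_3b'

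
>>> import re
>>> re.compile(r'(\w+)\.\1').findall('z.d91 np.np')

['np']

`\1` is not a pattern — it's the concrete string captured by group 1, re-applied verbatim.
One capturing group, so `findall` returns just the captured substring from the one match — 1 in all.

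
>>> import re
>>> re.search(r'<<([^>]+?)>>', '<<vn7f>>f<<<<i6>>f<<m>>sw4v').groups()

Unlike `match`, `search` isn't anchored — it looks for the pattern anywhere in the string.
The match spans [0:8] → '<<vn7f>>'.
Captured: group 1 = 'vn7f'.

('vn7f',)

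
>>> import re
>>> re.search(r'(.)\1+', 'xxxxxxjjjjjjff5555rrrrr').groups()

The match spans [0:6] → 'xxxxxx'.
Captured: group 1 = 'x'.

('x',)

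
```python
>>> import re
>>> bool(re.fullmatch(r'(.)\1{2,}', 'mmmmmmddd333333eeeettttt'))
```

False

After group 1 captures some text, `\1` only succeeds where that same text appears again.
For `fullmatch`, every character of the input must be accounted for by the pattern.
Here the pattern can't cover the whole string, so the call returns None, and `bool(None)` is False.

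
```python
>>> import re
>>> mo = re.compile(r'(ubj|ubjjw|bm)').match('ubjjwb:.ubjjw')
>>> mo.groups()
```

('ubj',)

The regex engine tests alternatives in the order written; an earlier branch that matches wins even if a later one would match more.
`re.match` only tries the pattern at the start of the string.
The match spans [0:3] → 'ubj'.
Captured: group 1 = 'ubj'.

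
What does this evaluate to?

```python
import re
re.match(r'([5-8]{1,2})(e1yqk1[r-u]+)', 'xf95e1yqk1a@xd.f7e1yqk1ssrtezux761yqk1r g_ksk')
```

None

The pattern matches 1 to 2 of a character in [5-8] (captured); then the literal 'e1y', then the literal 'qk1', then one or more of a character in [r-u] (captured).
`match` is anchored at position 0; if the pattern doesn't fit there, it returns None.
Here the string doesn't start with a match, so the call returns None.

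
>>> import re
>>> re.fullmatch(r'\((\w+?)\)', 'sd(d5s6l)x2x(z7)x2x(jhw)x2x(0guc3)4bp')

None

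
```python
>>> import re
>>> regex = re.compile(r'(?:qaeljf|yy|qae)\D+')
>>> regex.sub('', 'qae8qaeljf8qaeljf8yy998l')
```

'qae888yy998l'

Matches: at [4:10] → 'qaeljf'; at [11:17] → 'qaeljf'.
Each match is replaced by ''.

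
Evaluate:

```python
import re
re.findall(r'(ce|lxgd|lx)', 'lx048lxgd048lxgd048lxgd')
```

['lx', 'lxgd', 'lxgd', 'lxgd']

Alternation isn't longest-match — the leftmost alternative that fits at this position is chosen.
Scanning left to right: at [0:2] match 'lx', group 1 = 'lx'; at [5:9] match 'lxgd', group 1 = 'lxgd'; at [12:16] match 'lxgd', group 1 = 'lxgd'; at [19:23] match 'lxgd', group 1 = 'lxgd'.
`findall` collects group 1 from each match (4 total).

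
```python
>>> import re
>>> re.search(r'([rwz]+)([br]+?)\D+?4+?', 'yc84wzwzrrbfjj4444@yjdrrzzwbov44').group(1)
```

'wzwzrr'

This matches one or more of one of [rwz] (captured); then one or more of one of [br] (lazy) (captured); then one or more of a non-digit (lazy), then one or more of the literal '4' (lazy).
Lazy quantifiers expand one character at a time until the remainder of the pattern can match.
`re.search` scans for the first position where the pattern succeeds.
The match spans [4:15] → 'wzwzrrbfjj4'.
Captured: group 1 = 'wzwzrr', group 2 = 'b'.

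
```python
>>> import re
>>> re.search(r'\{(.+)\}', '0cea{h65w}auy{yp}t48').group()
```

`re.search` tries every starting position until one works.
The match spans [4:17] → '{h65w}auy{yp}'.
Captured: group 1 = 'h65w}auy{yp'.

'{h65w}auy{yp}'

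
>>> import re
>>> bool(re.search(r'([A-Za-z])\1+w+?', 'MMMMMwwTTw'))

True

The backreference `\1` re-matches whatever the first group consumed, character for character.
The match spans [0:6] → 'MMMMMw'.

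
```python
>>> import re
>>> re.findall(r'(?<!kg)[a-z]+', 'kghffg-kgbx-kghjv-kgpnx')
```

['kghffg', 'kgbx', 'kghjv', 'kgpnx']

The negative lookaround is zero-width — it rules out positions where the adjacent text would match, without consuming anything.
Matches: at [0:6] → 'kghffg'; at [7:11] → 'kgbx'; at [12:17] → 'kghjv'; at [18:23] → 'kgpnx'.
Since nothing is captured, `findall` lists the 4 matched substrings directly.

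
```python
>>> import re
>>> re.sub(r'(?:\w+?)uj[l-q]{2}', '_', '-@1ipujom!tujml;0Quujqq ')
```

'-@_!_;_ '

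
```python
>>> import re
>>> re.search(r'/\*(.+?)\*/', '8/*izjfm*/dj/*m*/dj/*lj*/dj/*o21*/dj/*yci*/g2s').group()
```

The match spans [1:10] → '/*izjfm*/'.

'/*izjfm*/'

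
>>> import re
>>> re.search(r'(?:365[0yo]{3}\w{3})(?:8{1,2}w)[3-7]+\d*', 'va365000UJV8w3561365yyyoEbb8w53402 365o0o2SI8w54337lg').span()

(2, 20)

The pattern matches the literal '365', then exactly 3 of one of [0yo], then exactly 3 of a word character (non-capturing group); then 1 to 2 of the literal '8', then a literal 'w' (non-capturing group); then one or more of a character in [3-7]; then zero or more of a digit.
`re.search` scans for the first position where the pattern succeeds.
The match spans [2:20] → '365000UJV8w3561365'.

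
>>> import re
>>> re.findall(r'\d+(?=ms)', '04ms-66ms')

The `(?=…)`/`(?<=…)` assertion just peeks at neighbouring text; it doesn't advance the match position.
Scanning left to right: at [0:2] → '04'; at [5:7] → '66'.
No capturing groups, so `findall` returns the 2 full match strings.

['04', '66']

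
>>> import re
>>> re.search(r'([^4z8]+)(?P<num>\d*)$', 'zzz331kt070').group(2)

''

The match spans [3:11] → '331kt070'.
Captured: group 1 = '331kt070', group 2 = ''.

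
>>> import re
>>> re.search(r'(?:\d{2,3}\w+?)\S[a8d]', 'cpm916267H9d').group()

This matches 2 to 3 of a digit, then one or more of a word character (lazy) (non-capturing group); then a non-whitespace character, then one of [a8d].
The match spans [3:12] → '916267H9d'.

'916267H9d'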